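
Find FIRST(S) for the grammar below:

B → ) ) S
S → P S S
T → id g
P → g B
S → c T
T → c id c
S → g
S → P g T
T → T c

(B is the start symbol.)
{ 'c', 'g' }

FIRST sets of the other non-terminals involved (by the same procedure, iterated to a fixed point):
  FIRST(P) = { 'g' }

From S → P S S:
  - P is a non-terminal: add FIRST(P) \ {ε} = { 'g' }
    P is not nullable, so stop
From S → c T:
  - c is a terminal: add 'c' and stop
From S → g:
  - g is a terminal: add 'g' and stop
From S → P g T:
  - P is a non-terminal: add FIRST(P) \ {ε} = { 'g' }
    P is not nullable, so stop

Collecting: FIRST(S) = { 'c', 'g' }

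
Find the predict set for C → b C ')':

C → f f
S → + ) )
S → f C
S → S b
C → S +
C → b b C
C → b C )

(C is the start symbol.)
{ 'b' }

PREDICT(C → b C ')') = (FIRST(RHS) \ {ε}) ∪ (FOLLOW(C) if ε ∈ FIRST(RHS), i.e. RHS ⇒* ε)
FIRST(b C ')') = { 'b' }
ε ∉ FIRST(b C ')'), so FOLLOW(C) is not added.
PREDICT(C → b C ')') = { 'b' }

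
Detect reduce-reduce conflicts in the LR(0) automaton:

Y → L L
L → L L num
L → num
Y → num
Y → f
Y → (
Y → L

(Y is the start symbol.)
Yes — I5: [L → num .] vs [Y → num .]; I9: [L → L L num .] vs [L → num .]

A reduce-reduce conflict occurs when an LR(0) state has two complete items [A → α .] and [B → β .] — both call for a reduction, and with no lookahead the parser cannot choose between them.

Augment with Y' → Y and build the canonical LR(0) collection (I0 = CLOSURE({[Y' → . Y]}), then GOTO on every symbol after a dot until no new states appear). It has 10 states:
  I0: { [L → . L L num], [L → . num], [Y → . (], [Y → . L L], [Y → . L], [Y → . f], [Y → . num], [Y' → . Y] }  — shift
  I1: { [Y → ( .] }  — reduce
  I2: { [L → . L L num], [L → . num], [L → L . L num], [Y → L . L], [Y → L .] }  — shift, reduce
  I3: { [Y' → Y .] }  — accept
  I4: { [Y → f .] }  — reduce
  I5: { [L → num .], [Y → num .] }  — 2 reduces
  I6: { [L → . L L num], [L → . num], [L → L . L num], [L → L L . num], [Y → L L .] }  — shift, reduce
  I7: { [L → num .] }  — reduce
  I8: { [L → . L L num], [L → . num], [L → L . L num], [L → L L . num] }  — shift
  I9: { [L → L L num .], [L → num .] }  — 2 reduces

I5 contains complete items [L → num .], [Y → num .] — reduce-reduce conflict.
I9 contains complete items [L → L L num .], [L → num .] — reduce-reduce conflict.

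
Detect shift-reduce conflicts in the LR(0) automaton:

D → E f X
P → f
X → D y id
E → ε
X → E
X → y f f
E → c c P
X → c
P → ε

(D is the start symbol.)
Yes — I0: [E → .] vs [E → . c c P]; I4: [P → .] vs [P → . f]; I7: [E → .] vs [E → . c c P]; I9: [X → E .] vs [D → E . f X]; I11: [X → c .] vs [E → c . c P]

Augment with D' → D and build the canonical LR(0) collection (I0 = CLOSURE({[D' → . D]}), then GOTO on every symbol after a dot until no new states appear). It has 17 states:
  I0: { [D → . E f X], [D' → . D], [E → . c c P], [E → .] }  — shift, reduce
  I1: { [D' → D .] }  — accept
  I2: { [D → E . f X] }  — shift
  I3: { [E → c . c P] }  — shift
  I4: { [E → c c . P], [P → . f], [P → .] }  — shift, reduce
  I5: { [E → c c P .] }  — reduce
  I6: { [P → f .] }  — reduce
  I7: { [D → . E f X], [D → E f . X], [E → . c c P], [E → .], [X → . D y id], [X → . E], [X → . c], [X → . y f f] }  — shift, reduce
  I8: { [X → D . y id] }  — shift
  I9: { [D → E . f X], [X → E .] }  — shift, reduce
  I10: { [D → E f X .] }  — reduce
  I11: { [E → c . c P], [X → c .] }  — shift, reduce
  I12: { [X → y . f f] }  — shift
  I13: { [X → y f . f] }  — shift
  I14: { [X → y f f .] }  — reduce
  I15: { [X → D y . id] }  — shift
  I16: { [X → D y id .] }  — reduce

I0 contains reduce item [E → .] and shift item [E → . c c P] — shift-reduce conflict.
I4 contains reduce item [P → .] and shift item [P → . f] — shift-reduce conflict.
I7 contains reduce item [E → .] and shift items [E → . c c P], [X → . c], [X → . y f f] — shift-reduce conflict.
I9 contains reduce item [X → E .] and shift item [D → E . f X] — shift-reduce conflict.
I11 contains reduce item [X → c .] and shift item [E → c . c P] — shift-reduce conflict.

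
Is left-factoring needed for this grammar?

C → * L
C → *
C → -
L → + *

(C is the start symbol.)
Left-factoring is needed when two productions for the same non-terminal
share a common prefix on the right-hand side.

Productions for C:
  C → * L
  C → *
  C → -

Found common prefix '*' in productions for C

Answer: Yes, C has productions with common prefix '*'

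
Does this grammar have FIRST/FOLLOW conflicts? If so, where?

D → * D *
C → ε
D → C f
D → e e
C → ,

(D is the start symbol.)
A FIRST/FOLLOW conflict occurs when a non-terminal N has a nullable alternative N → β (β ⇒* ε) and another alternative N → α with FIRST(α) ∩ FOLLOW(N) ≠ ∅: on such a lookahead the parser cannot decide between expanding α and letting N vanish via β.

Nullable non-terminals: C.

C: nullable alternative(s) C → ε; FOLLOW(C) = { 'f' }
  C → ε: FIRST \ {ε} = { } — this is the only nullable alternative, skip
  C → ,: FIRST \ {ε} = { ',' } — disjoint from FOLLOW(C)

D has no nullable alternative, so no FIRST/FOLLOW check is needed there.

No FIRST/FOLLOW conflicts found.

Answer: No FIRST/FOLLOW conflicts.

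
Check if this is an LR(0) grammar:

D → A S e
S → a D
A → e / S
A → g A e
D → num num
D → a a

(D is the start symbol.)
A grammar is LR(0) if no state in the canonical LR(0) collection has:
  - both a shift item (dot before a terminal) and a complete item (shift-reduce conflict), or
  - two or more complete items (reduce-reduce conflict; the accept item [D' → D .] counts as a complete item here).

Augment with D' → D and build the canonical LR(0) collection (I0 = CLOSURE({[D' → . D]}), then GOTO on every symbol after a dot until no new states appear). It has 17 states:
  I0: { [A → . e / S], [A → . g A e], [D → . A S e], [D → . a a], [D → . num num], [D' → . D] }  — shift
  I1: { [D → A . S e], [S → . a D] }  — shift
  I2: { [D' → D .] }  — accept
  I3: { [D → a . a] }  — shift
  I4: { [A → e . / S] }  — shift
  I5: { [A → . e / S], [A → . g A e], [A → g . A e] }  — shift
  I6: { [D → num . num] }  — shift
  I7: { [D → num num .] }  — reduce
  I8: { [A → g A . e] }  — shift
  I9: { [A → g A e .] }  — reduce
  I10: { [A → e / . S], [S → . a D] }  — shift
  I11: { [A → e / S .] }  — reduce
  I12: { [A → . e / S], [A → . g A e], [D → . A S e], [D → . a a], [D → . num num], [S → a . D] }  — shift
  I13: { [S → a D .] }  — reduce
  I14: { [D → a a .] }  — reduce
  I15: { [D → A S . e] }  — shift
  I16: { [D → A S e .] }  — reduce

Every state is either a pure shift/goto state or contains exactly one complete item and nothing to shift — no conflicts. The grammar is LR(0).

Answer: Yes, the grammar is LR(0)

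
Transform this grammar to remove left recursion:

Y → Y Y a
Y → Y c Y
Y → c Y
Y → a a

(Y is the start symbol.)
Y → c Y Y'
Y → a a Y'
Y' → Y a Y'
Y' → c Y Y'
Y' → ε

Y is directly left-recursive. The standard transformation for
  A → A α₁ | ... | A α_m | β₁ | ... | β_n
is
  A  → β₁ A' | ... | β_n A'
  A' → α₁ A' | ... | α_m A' | ε

Y → c Y becomes Y → c Y Y'
Y → a a becomes Y → a a Y'
Y → Y Y a becomes Y' → Y a Y'
Y → Y c Y becomes Y' → c Y Y'
Add Y' → ε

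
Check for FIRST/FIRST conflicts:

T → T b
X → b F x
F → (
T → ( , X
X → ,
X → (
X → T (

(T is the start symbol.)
FIRST sets of the non-terminals at (or reachable through a nullable prefix from) the front of some alternative:
  FIRST(T) = { '(' }

Productions for T:
  T → T b: FIRST = { '(' }
  T → ( , X: FIRST = { '(' }
Productions for X:
  X → b F x: FIRST = { 'b' }
  X → ,: FIRST = { ',' }
  X → (: FIRST = { '(' }
  X → T (: FIRST = { '(' }
F has only one production, so no FIRST/FIRST conflict is possible there.

Conflict for T: T → T b and T → ( , X
  Overlap: { '(' }
Conflict for X: X → ( and X → T (
  Overlap: { '(' }

Answer: Yes. T → T b / T → '(' ',' X on { '(' }; X → '(' / X → T '(' on { '(' }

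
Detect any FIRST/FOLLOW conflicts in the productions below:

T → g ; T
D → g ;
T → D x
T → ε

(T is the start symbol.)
No FIRST/FOLLOW conflicts.

Nullable non-terminals: T.
FIRST sets used below: FIRST(D) = { 'g' }

T: nullable alternative(s) T → ε; FOLLOW(T) = { $ }
  T → g ; T: FIRST \ {ε} = { 'g' } — disjoint from FOLLOW(T)
  T → D x: FIRST \ {ε} = { 'g' } — disjoint from FOLLOW(T)
  T → ε: FIRST \ {ε} = { } — this is the only nullable alternative, skip

D has no nullable alternative, so no FIRST/FOLLOW check is needed there.

No FIRST/FOLLOW conflicts found.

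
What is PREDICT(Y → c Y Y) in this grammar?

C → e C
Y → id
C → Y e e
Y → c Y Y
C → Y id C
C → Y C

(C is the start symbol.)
PREDICT(Y → c Y Y) = (FIRST(RHS) \ {ε}) ∪ (FOLLOW(Y) if ε ∈ FIRST(RHS), i.e. RHS ⇒* ε)
FIRST(c Y Y) = { 'c' }
ε ∉ FIRST(c Y Y), so FOLLOW(Y) is not added.
PREDICT(Y → c Y Y) = { 'c' }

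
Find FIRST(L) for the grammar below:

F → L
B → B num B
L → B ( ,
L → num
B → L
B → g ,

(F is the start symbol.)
FIRST sets of the other non-terminals involved (by the same procedure, iterated to a fixed point):
  FIRST(B) = { 'g', 'num' }

From L → B ( ,:
  - B is a non-terminal: add FIRST(B) \ {ε} = { 'g', 'num' }
    B is not nullable, so stop
From L → num:
  - num is a terminal: add 'num' and stop

Collecting: FIRST(L) = { 'g', 'num' }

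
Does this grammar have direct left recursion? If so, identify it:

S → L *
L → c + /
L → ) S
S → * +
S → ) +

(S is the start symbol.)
No direct left recursion

Direct left recursion occurs when N → N α for some non-terminal N (the right-hand side begins with the left-hand side itself).

S → L *: starts with L
L → c + /: starts with c
L → ) S: starts with ')'
S → * +: starts with '*'
S → ) +: starts with ')'

No direct left recursion found.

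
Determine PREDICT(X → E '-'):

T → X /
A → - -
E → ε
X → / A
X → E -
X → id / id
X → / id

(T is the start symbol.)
PREDICT(X → E '-') = (FIRST(RHS) \ {ε}) ∪ (FOLLOW(X) if ε ∈ FIRST(RHS), i.e. RHS ⇒* ε)
FIRST(E) = { ε }
FIRST(E '-') = { '-' }
ε ∉ FIRST(E '-'), so FOLLOW(X) is not added.
PREDICT(X → E '-') = { '-' }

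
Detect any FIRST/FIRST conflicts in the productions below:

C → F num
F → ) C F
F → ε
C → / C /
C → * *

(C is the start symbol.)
A FIRST/FIRST conflict occurs when two productions N → α and N → β for the same non-terminal have FIRST(α) ∩ FIRST(β) ≠ ∅ (with ε ∈ FIRST of a nullable right-hand side, so two nullable alternatives also conflict).

FIRST sets of the non-terminals at (or reachable through a nullable prefix from) the front of some alternative:
  FIRST(F) = { ')', ε }

Productions for C:
  C → F num: FIRST = { ')', 'num' }
  C → / C /: FIRST = { '/' }
  C → * *: FIRST = { '*' }
Productions for F:
  F → ) C F: FIRST = { ')' }
  F → ε: FIRST = { ε }

All alternatives of each non-terminal have pairwise disjoint FIRST sets.

Answer: No FIRST/FIRST conflicts.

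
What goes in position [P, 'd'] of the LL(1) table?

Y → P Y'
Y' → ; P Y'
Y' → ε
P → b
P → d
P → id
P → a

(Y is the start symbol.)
P → d

To find M[P, 'd'], we find productions for P where 'd' is in the predict set (PREDICT(N → α) = (FIRST(α) \ {ε}) ∪ (FOLLOW(N) if α ⇒* ε)).

P → b: PREDICT = { 'b' }
P → d: PREDICT = { 'd' }
  'd' is in predict set, so this production goes in M[P, 'd']
P → id: PREDICT = { 'id' }
P → a: PREDICT = { 'a' }

M[P, 'd'] = P → d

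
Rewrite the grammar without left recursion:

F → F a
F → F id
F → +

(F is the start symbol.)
F is directly left-recursive. The standard transformation for
  A → A α₁ | ... | A α_m | β₁ | ... | β_n
is
  A  → β₁ A' | ... | β_n A'
  A' → α₁ A' | ... | α_m A' | ε

F → + becomes F → + F'
F → F a becomes F' → a F'
F → F id becomes F' → id F'
Add F' → ε

Resulting grammar:
F → + F'
F' → a F'
F' → id F'
F' → ε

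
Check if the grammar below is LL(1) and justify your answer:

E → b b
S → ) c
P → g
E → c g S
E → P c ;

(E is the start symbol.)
A grammar is LL(1) if for each non-terminal N with multiple productions, the predict sets of those productions are pairwise disjoint, where PREDICT(N → α) = (FIRST(α) \ {ε}) ∪ (FOLLOW(N) if α ⇒* ε).

Relevant sets:
  FIRST(P) = { 'g' }

For E:
  PREDICT(E → b b) = { 'b' }
  PREDICT(E → c g S) = { 'c' }
  PREDICT(E → P c ';') = { 'g' }
S, P have a single production, so nothing to check there.

All predict sets are disjoint. The grammar IS LL(1).

Answer: Yes, the grammar is LL(1).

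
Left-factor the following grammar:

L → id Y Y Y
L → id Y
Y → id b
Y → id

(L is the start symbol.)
Left-factoring transforms A → αβ₁ | αβ₂ into A → αA' and A' → β₁ | β₂
(α is the longest common prefix among the alternatives). Repeat until
no nonterminal has two alternatives with a common prefix.

Round 1: L has alternatives sharing prefix 'id Y'. Introduce L': L → id Y L'
  Add: L' → Y Y
  Add: L' → ε

Round 2: Y has alternatives sharing prefix 'id'. Introduce Y': Y → id Y'
  Add: Y' → b
  Add: Y' → ε

No remaining common prefixes — done.

Resulting grammar:
L → id Y L'
L' → Y Y
L' → ε
Y → id Y'
Y' → b
Y' → ε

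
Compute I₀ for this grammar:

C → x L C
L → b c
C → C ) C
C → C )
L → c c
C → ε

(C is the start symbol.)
First, augment the grammar with C' → C
I₀ = CLOSURE({ [C' → . C] }):
  [C' → . C] has the dot before C: add [C → . x L C], [C → . C ) C], [C → . C )], [C → .]
No further items can be added.

I₀ = { [C → . C ) C], [C → . C )], [C → . x L C], [C → .], [C' → . C] }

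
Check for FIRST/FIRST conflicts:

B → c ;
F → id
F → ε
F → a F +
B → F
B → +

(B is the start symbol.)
FIRST sets of the non-terminals at (or reachable through a nullable prefix from) the front of some alternative:
  FIRST(F) = { 'a', 'id', ε }

Productions for B:
  B → c ;: FIRST = { 'c' }
  B → F: FIRST = { 'a', 'id', ε }
  B → +: FIRST = { '+' }
Productions for F:
  F → id: FIRST = { 'id' }
  F → ε: FIRST = { ε }
  F → a F +: FIRST = { 'a' }

All alternatives of each non-terminal have pairwise disjoint FIRST sets.

Answer: No FIRST/FIRST conflicts.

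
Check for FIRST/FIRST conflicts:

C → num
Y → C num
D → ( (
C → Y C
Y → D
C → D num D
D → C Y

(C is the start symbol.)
Yes. C → num / C → Y C on { 'num' }; C → num / C → D num D on { 'num' }; C → Y C / C → D num D on { '(', 'num' }; Y → C num / Y → D on { '(', 'num' }; D → '(' '(' / D → C Y on { '(' }

FIRST sets of the non-terminals at (or reachable through a nullable prefix from) the front of some alternative:
  FIRST(Y) = { '(', 'num' }
  FIRST(D) = { '(', 'num' }
  FIRST(C) = { '(', 'num' }

Productions for C:
  C → num: FIRST = { 'num' }
  C → Y C: FIRST = { '(', 'num' }
  C → D num D: FIRST = { '(', 'num' }
Productions for Y:
  Y → C num: FIRST = { '(', 'num' }
  Y → D: FIRST = { '(', 'num' }
Productions for D:
  D → ( (: FIRST = { '(' }
  D → C Y: FIRST = { '(', 'num' }

Conflict for C: C → num and C → Y C
  Overlap: { 'num' }
Conflict for C: C → num and C → D num D
  Overlap: { 'num' }
Conflict for C: C → Y C and C → D num D
  Overlap: { '(', 'num' }
Conflict for Y: Y → C num and Y → D
  Overlap: { '(', 'num' }
Conflict for D: D → ( ( and D → C Y
  Overlap: { '(' }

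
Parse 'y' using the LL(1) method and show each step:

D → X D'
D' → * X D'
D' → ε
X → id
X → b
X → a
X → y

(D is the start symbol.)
Stack is shown with the top on the left.

Stack   Input  Action
---------------------
D $     y $    output D → X D'
X D' $  y $    output X → y
y D' $  y $    match 'y'
D' $    $      output D' → ε
$       $      accept

The string is accepted.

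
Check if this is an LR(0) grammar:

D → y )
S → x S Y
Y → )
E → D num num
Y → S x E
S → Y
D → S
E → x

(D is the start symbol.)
Augment with D' → D and build the canonical LR(0) collection (I0 = CLOSURE({[D' → . D]}), then GOTO on every symbol after a dot until no new states appear). It has 19 states:
  I0: { [D → . S], [D → . y )], [D' → . D], [S → . Y], [S → . x S Y], [Y → . )], [Y → . S x E] }  — shift
  I1: { [Y → ) .] }  — reduce
  I2: { [D' → D .] }  — accept
  I3: { [D → S .], [Y → S . x E] }  — shift, reduce
  I4: { [S → Y .] }  — reduce
  I5: { [S → . Y], [S → . x S Y], [S → x . S Y], [Y → . )], [Y → . S x E] }  — shift
  I6: { [D → y . )] }  — shift
  I7: { [D → y ) .] }  — reduce
  I8: { [S → . Y], [S → . x S Y], [S → x S . Y], [Y → . )], [Y → . S x E], [Y → S . x E] }  — shift
  I9: { [Y → S . x E] }  — shift
  I10: { [S → Y .], [S → x S Y .] }  — 2 reduces
  I11: { [D → . S], [D → . y )], [E → . D num num], [E → . x], [S → . Y], [S → . x S Y], [S → x . S Y], [Y → . )], [Y → . S x E], [Y → S x . E] }  — shift
  I12: { [E → D . num num] }  — shift
  I13: { [Y → S x E .] }  — reduce
  I14: { [D → S .], [S → . Y], [S → . x S Y], [S → x S . Y], [Y → . )], [Y → . S x E], [Y → S . x E] }  — shift, reduce
  I15: { [E → x .], [S → . Y], [S → . x S Y], [S → x . S Y], [Y → . )], [Y → . S x E] }  — shift, reduce
  I16: { [E → D num . num] }  — shift
  I17: { [E → D num num .] }  — reduce
  I18: { [D → . S], [D → . y )], [E → . D num num], [E → . x], [S → . Y], [S → . x S Y], [Y → . )], [Y → . S x E], [Y → S x . E] }  — shift

Conflict in state I3:
  Shift-reduce conflict between [D → S .] and [Y → S . x E]
So the grammar is NOT LR(0).

Answer: No. Shift-reduce conflict between [D → S .] and [Y → S . x E]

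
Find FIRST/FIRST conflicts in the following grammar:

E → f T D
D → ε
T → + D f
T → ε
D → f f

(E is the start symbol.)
A FIRST/FIRST conflict occurs when two productions N → α and N → β for the same non-terminal have FIRST(α) ∩ FIRST(β) ≠ ∅ (with ε ∈ FIRST of a nullable right-hand side, so two nullable alternatives also conflict).

Productions for D:
  D → ε: FIRST = { ε }
  D → f f: FIRST = { 'f' }
Productions for T:
  T → + D f: FIRST = { '+' }
  T → ε: FIRST = { ε }
E has only one production, so no FIRST/FIRST conflict is possible there.

All alternatives of each non-terminal have pairwise disjoint FIRST sets.

Answer: No FIRST/FIRST conflicts.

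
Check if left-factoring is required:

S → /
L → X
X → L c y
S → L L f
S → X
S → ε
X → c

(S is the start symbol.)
No, left-factoring is not needed

Left-factoring is needed when two productions for the same non-terminal
share a common prefix on the right-hand side.

Productions for S:
  S → /
  S → L L f
  S → X
  S → ε
Productions for X:
  X → L c y
  X → c

No common prefixes found.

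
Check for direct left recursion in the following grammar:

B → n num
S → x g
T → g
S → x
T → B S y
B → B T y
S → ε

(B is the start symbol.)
Yes, B is left-recursive

Direct left recursion occurs when N → N α for some non-terminal N (the right-hand side begins with the left-hand side itself).

B → n num: starts with n
S → x g: starts with x
T → g: starts with g
S → x: starts with x
T → B S y: starts with B
B → B T y: LEFT RECURSIVE (starts with B)
S → ε: starts with ε

The grammar has direct left recursion on: B.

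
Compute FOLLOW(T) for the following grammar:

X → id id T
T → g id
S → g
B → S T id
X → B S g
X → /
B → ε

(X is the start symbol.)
To compute FOLLOW(T), find every occurrence of T on a right-hand side N → α T β: add FIRST(β) \ {ε}, and if β is empty or nullable also add FOLLOW(N). Iterate to a fixed point.

In X → id id T: T is at the end, add FOLLOW(X)
In B → S T id: T is followed by id, add FIRST(id) \ {ε} = { 'id' }

The FOLLOW sets referred to above (computed the same way, to a fixed point):
  FOLLOW(X) = { $ }

Taking the union: FOLLOW(T) = { $, 'id' }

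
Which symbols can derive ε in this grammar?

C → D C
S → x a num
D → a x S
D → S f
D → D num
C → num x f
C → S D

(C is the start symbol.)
None

A non-terminal is nullable if it can derive ε (the empty string): either it has an ε-production, or it has a production whose right-hand side consists entirely of nullable non-terminals.

There are no ε-productions, so no non-terminal can derive ε.
No non-terminals are nullable.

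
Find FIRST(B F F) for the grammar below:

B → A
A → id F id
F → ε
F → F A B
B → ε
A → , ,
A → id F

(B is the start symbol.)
FIRST sets of the non-terminals involved (from the grammar, by fixed-point iteration):
  FIRST(B) = { ',', 'id', ε }
  FIRST(F) = { ',', 'id', ε }

To compute FIRST(B F F), process the symbols left to right:
Symbol B is a non-terminal. Add FIRST(B) \ {ε} = { ',', 'id' }
B is nullable (ε ∈ FIRST(B)), continue to the next symbol.
Symbol F is a non-terminal. Add FIRST(F) \ {ε} = { ',', 'id' }
F is nullable (ε ∈ FIRST(F)), continue to the next symbol.
Symbol F is a non-terminal. Add FIRST(F) \ {ε} = { ',', 'id' }
F is nullable (ε ∈ FIRST(F)), continue to the next symbol.
All symbols are nullable, so ε is in the result.
FIRST(B F F) = { ',', 'id', ε }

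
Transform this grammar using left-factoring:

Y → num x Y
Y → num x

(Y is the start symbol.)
Y → num x Y'
Y' → Y
Y' → ε

Left-factoring transforms A → αβ₁ | αβ₂ into A → αA' and A' → β₁ | β₂
(α is the longest common prefix among the alternatives). Repeat until
no nonterminal has two alternatives with a common prefix.

Round 1: Y has alternatives sharing prefix 'num x'. Introduce Y': Y → num x Y'
  Add: Y' → Y
  Add: Y' → ε

No remaining common prefixes — done.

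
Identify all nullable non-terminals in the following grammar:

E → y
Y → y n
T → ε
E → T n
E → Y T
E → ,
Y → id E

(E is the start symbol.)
ε-productions: T → ε
So T is immediately nullable.
No further non-terminal can be added: every production for the remaining non-terminals contains a terminal or a non-nullable non-terminal.
Nullable = { 'T' }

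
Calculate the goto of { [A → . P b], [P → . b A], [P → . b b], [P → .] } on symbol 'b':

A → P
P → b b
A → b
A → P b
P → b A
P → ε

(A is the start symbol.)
{ [A → . P b], [A → . P], [A → . b], [P → . b A], [P → . b b], [P → .], [P → b . A], [P → b . b] }

GOTO(I, 'b') = CLOSURE({ [A → αX.β] : [A → α.Xβ] ∈ I, X = 'b' })

Items with dot before 'b', with the dot advanced:
  [P → . b A] → [P → b . A]
  [P → . b b] → [P → b . b]
Closure of the advanced items:
  [P → b . A] has the dot before A: add [A → . P], [A → . b], [A → . P b]
  [A → . P] has the dot before P: add [P → . b b], [P → . b A], [P → .]

GOTO = { [A → . P b], [A → . P], [A → . b], [P → . b A], [P → . b b], [P → .], [P → b . A], [P → b . b] }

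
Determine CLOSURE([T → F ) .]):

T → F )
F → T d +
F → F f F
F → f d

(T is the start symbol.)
{ [T → F ) .] }

Start with: [T → F ) .]
The dot is at the end, so nothing is added.

CLOSURE = { [T → F ) .] }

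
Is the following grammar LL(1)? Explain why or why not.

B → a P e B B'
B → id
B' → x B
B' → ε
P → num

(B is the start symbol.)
No. Predict set conflict for B': { 'x' }

A grammar is LL(1) if for each non-terminal N with multiple productions, the predict sets of those productions are pairwise disjoint, where PREDICT(N → α) = (FIRST(α) \ {ε}) ∪ (FOLLOW(N) if α ⇒* ε).

Relevant sets:
  FOLLOW(B') = { $, 'x' }

For B:
  PREDICT(B → a P e B B') = { 'a' }
  PREDICT(B → id) = { 'id' }
For B':
  PREDICT(B' → x B) = { 'x' }
  PREDICT(B' → ε) = { $, 'x' }
P has a single production, so nothing to check there.

Conflict found: Predict set conflict for B': { 'x' }
The grammar is NOT LL(1).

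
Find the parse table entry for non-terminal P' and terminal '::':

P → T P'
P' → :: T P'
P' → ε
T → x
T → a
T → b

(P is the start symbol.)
P' → :: T P'

To find M[P', '::'], we find productions for P' where '::' is in the predict set (PREDICT(N → α) = (FIRST(α) \ {ε}) ∪ (FOLLOW(N) if α ⇒* ε)).

Relevant sets:
  FOLLOW(P') = { $ }

P' → :: T P': PREDICT = { '::' }
  '::' is in predict set, so this production goes in M[P', '::']
P' → ε: PREDICT = { $ }

M[P', '::'] = P' → :: T P'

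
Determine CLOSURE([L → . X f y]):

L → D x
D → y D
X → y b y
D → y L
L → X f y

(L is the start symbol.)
{ [L → . X f y], [X → . y b y] }

To compute CLOSURE, for each item [A → α.Bβ] where B is a non-terminal, add [B → .γ] for all productions B → γ; repeat for the newly added items until nothing changes.

Start with: [L → . X f y]
  [L → . X f y] has the dot before X: add [X → . y b y]
No further items can be added.

CLOSURE = { [L → . X f y], [X → . y b y] }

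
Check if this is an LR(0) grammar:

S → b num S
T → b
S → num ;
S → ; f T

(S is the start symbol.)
Yes, the grammar is LR(0)

Augment with S' → S and build the canonical LR(0) collection (I0 = CLOSURE({[S' → . S]}), then GOTO on every symbol after a dot until no new states appear). It has 11 states:
  I0: { [S → . ; f T], [S → . b num S], [S → . num ;], [S' → . S] }  — shift
  I1: { [S → ; . f T] }  — shift
  I2: { [S' → S .] }  — accept
  I3: { [S → b . num S] }  — shift
  I4: { [S → num . ;] }  — shift
  I5: { [S → num ; .] }  — reduce
  I6: { [S → . ; f T], [S → . b num S], [S → . num ;], [S → b num . S] }  — shift
  I7: { [S → b num S .] }  — reduce
  I8: { [S → ; f . T], [T → . b] }  — shift
  I9: { [S → ; f T .] }  — reduce
  I10: { [T → b .] }  — reduce

Every state is either a pure shift/goto state or contains exactly one complete item and nothing to shift — no conflicts. The grammar is LR(0).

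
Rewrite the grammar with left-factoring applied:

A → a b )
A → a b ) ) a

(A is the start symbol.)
Left-factoring transforms A → αβ₁ | αβ₂ into A → αA' and A' → β₁ | β₂
(α is the longest common prefix among the alternatives). Repeat until
no nonterminal has two alternatives with a common prefix.

Round 1: A has alternatives sharing prefix 'a b )'. Introduce A': A → a b ) A'
  Add: A' → ε
  Add: A' → ) a

No remaining common prefixes — done.

Resulting grammar:
A → a b ) A'
A' → ε
A' → ) a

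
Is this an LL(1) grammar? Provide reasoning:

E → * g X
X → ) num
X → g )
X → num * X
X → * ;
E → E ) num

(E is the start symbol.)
A grammar is LL(1) if for each non-terminal N with multiple productions, the predict sets of those productions are pairwise disjoint, where PREDICT(N → α) = (FIRST(α) \ {ε}) ∪ (FOLLOW(N) if α ⇒* ε).

Relevant sets:
  FIRST(E) = { '*' }

For E:
  PREDICT(E → '*' g X) = { '*' }
  PREDICT(E → E ')' num) = { '*' }
For X:
  PREDICT(X → ')' num) = { ')' }
  PREDICT(X → g ')') = { 'g' }
  PREDICT(X → num '*' X) = { 'num' }
  PREDICT(X → '*' ';') = { '*' }

Conflict found: Predict set conflict for E: { '*' }
The grammar is NOT LL(1).

Answer: No. Predict set conflict for E: { '*' }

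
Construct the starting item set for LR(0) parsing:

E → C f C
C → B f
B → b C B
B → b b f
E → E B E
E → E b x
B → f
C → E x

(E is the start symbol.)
{ [B → . b C B], [B → . b b f], [B → . f], [C → . B f], [C → . E x], [E → . C f C], [E → . E B E], [E → . E b x], [E' → . E] }

First, augment the grammar with E' → E
I₀ = CLOSURE({ [E' → . E] }):
  [E' → . E] has the dot before E: add [E → . C f C], [E → . E B E], [E → . E b x]
  [E → . C f C] has the dot before C: add [C → . B f], [C → . E x]
  [C → . B f] has the dot before B: add [B → . b C B], [B → . b b f], [B → . f]
No further items can be added.

I₀ = { [B → . b C B], [B → . b b f], [B → . f], [C → . B f], [C → . E x], [E → . C f C], [E → . E B E], [E → . E b x], [E' → . E] }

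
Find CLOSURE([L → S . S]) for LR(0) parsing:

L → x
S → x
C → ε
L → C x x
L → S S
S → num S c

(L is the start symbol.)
{ [L → S . S], [S → . num S c], [S → . x] }

To compute CLOSURE, for each item [A → α.Bβ] where B is a non-terminal, add [B → .γ] for all productions B → γ; repeat for the newly added items until nothing changes.

Start with: [L → S . S]
  [L → S . S] has the dot before S: add [S → . x], [S → . num S c]
No further items can be added.

CLOSURE = { [L → S . S], [S → . num S c], [S → . x] }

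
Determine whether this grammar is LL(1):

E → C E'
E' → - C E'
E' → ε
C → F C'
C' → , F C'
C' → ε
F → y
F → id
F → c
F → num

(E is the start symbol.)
A grammar is LL(1) if for each non-terminal N with multiple productions, the predict sets of those productions are pairwise disjoint, where PREDICT(N → α) = (FIRST(α) \ {ε}) ∪ (FOLLOW(N) if α ⇒* ε).

Relevant sets:
  FOLLOW(E') = { $ }
  FOLLOW(C') = { $, '-' }

For E':
  PREDICT(E' → '-' C E') = { '-' }
  PREDICT(E' → ε) = { $ }
For C':
  PREDICT(C' → ',' F C') = { ',' }
  PREDICT(C' → ε) = { $, '-' }
For F:
  PREDICT(F → y) = { 'y' }
  PREDICT(F → id) = { 'id' }
  PREDICT(F → c) = { 'c' }
  PREDICT(F → num) = { 'num' }
E, C have a single production, so nothing to check there.

All predict sets are disjoint. The grammar IS LL(1).

Answer: Yes, the grammar is LL(1).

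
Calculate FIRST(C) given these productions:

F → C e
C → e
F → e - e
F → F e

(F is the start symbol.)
To compute FIRST(C), examine every production with C on the left-hand side, reading each right-hand side left to right until a non-nullable symbol is reached.

From C → e:
  - e is a terminal: add 'e' and stop

Collecting: FIRST(C) = { 'e' }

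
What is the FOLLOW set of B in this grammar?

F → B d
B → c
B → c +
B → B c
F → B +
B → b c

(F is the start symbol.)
To compute FOLLOW(B), find every occurrence of B on a right-hand side N → α B β: add FIRST(β) \ {ε}, and if β is empty or nullable also add FOLLOW(N). Iterate to a fixed point.

In F → B d: B is followed by d, add FIRST(d) \ {ε} = { 'd' }
In B → B c: B is followed by c, add FIRST(c) \ {ε} = { 'c' }
In F → B +: B is followed by '+', add FIRST('+') \ {ε} = { '+' }

Taking the union: FOLLOW(B) = { '+', 'c', 'd' }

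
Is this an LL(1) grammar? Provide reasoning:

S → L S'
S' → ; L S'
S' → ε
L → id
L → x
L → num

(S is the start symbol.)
A grammar is LL(1) if for each non-terminal N with multiple productions, the predict sets of those productions are pairwise disjoint, where PREDICT(N → α) = (FIRST(α) \ {ε}) ∪ (FOLLOW(N) if α ⇒* ε).

Relevant sets:
  FOLLOW(S') = { $ }

For S':
  PREDICT(S' → ';' L S') = { ';' }
  PREDICT(S' → ε) = { $ }
For L:
  PREDICT(L → id) = { 'id' }
  PREDICT(L → x) = { 'x' }
  PREDICT(L → num) = { 'num' }
S has a single production, so nothing to check there.

All predict sets are disjoint. The grammar IS LL(1).

Answer: Yes, the grammar is LL(1).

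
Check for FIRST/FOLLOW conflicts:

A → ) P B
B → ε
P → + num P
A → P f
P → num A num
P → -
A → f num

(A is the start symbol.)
Nullable non-terminals: B.
B has a nullable alternative but only one production, so nothing to check.

A, P have no nullable alternative, so no FIRST/FOLLOW check is needed there.

No FIRST/FOLLOW conflicts found.

Answer: No FIRST/FOLLOW conflicts.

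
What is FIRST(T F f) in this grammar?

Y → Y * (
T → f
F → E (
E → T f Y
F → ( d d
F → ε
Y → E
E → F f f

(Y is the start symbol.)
FIRST sets of the non-terminals involved (from the grammar, by fixed-point iteration):
  FIRST(T) = { 'f' }

To compute FIRST(T F f), process the symbols left to right:
Symbol T is a non-terminal. Add FIRST(T) \ {ε} = { 'f' }
T is not nullable (ε ∉ FIRST(T)), so stop here.
FIRST(T F f) = { 'f' }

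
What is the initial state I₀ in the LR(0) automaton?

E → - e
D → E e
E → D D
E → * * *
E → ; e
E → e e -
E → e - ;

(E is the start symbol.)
First, augment the grammar with E' → E
I₀ = CLOSURE({ [E' → . E] }):
  [E' → . E] has the dot before E: add [E → . - e], [E → . D D], [E → . * * *], [E → . ; e], [E → . e e -], [E → . e - ;]
  [E → . D D] has the dot before D: add [D → . E e]
No further items can be added.

I₀ = { [D → . E e], [E → . * * *], [E → . - e], [E → . ; e], [E → . D D], [E → . e - ;], [E → . e e -], [E' → . E] }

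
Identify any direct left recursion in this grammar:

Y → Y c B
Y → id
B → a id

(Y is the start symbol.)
Yes, Y is left-recursive

Y → Y c B: LEFT RECURSIVE (starts with Y)
Y → id: starts with id
B → a id: starts with a

The grammar has direct left recursion on: Y.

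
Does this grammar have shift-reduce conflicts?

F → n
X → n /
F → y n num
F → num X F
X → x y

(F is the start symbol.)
No shift-reduce conflicts

A shift-reduce conflict occurs when an LR(0) state has both:
  - a complete (reduce) item [A → α .] (dot at the end), and
  - a shift item [B → β . c γ] (dot before a terminal).

Augment with F' → F and build the canonical LR(0) collection (I0 = CLOSURE({[F' → . F]}), then GOTO on every symbol after a dot until no new states appear). It has 13 states:
  I0: { [F → . n], [F → . num X F], [F → . y n num], [F' → . F] }  — shift
  I1: { [F' → F .] }  — accept
  I2: { [F → n .] }  — reduce
  I3: { [F → num . X F], [X → . n /], [X → . x y] }  — shift
  I4: { [F → y . n num] }  — shift
  I5: { [F → y n . num] }  — shift
  I6: { [F → y n num .] }  — reduce
  I7: { [F → . n], [F → . num X F], [F → . y n num], [F → num X . F] }  — shift
  I8: { [X → n . /] }  — shift
  I9: { [X → x . y] }  — shift
  I10: { [X → x y .] }  — reduce
  I11: { [X → n / .] }  — reduce
  I12: { [F → num X F .] }  — reduce

No state contains both a complete item and a shift item.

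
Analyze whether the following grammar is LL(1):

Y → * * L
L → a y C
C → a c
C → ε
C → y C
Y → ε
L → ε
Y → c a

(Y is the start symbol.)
Yes, the grammar is LL(1).

Relevant sets:
  FOLLOW(Y) = { $ }
  FOLLOW(L) = { $ }
  FOLLOW(C) = { $ }

For Y:
  PREDICT(Y → '*' '*' L) = { '*' }
  PREDICT(Y → ε) = { $ }
  PREDICT(Y → c a) = { 'c' }
For L:
  PREDICT(L → a y C) = { 'a' }
  PREDICT(L → ε) = { $ }
For C:
  PREDICT(C → a c) = { 'a' }
  PREDICT(C → ε) = { $ }
  PREDICT(C → y C) = { 'y' }

All predict sets are disjoint. The grammar IS LL(1).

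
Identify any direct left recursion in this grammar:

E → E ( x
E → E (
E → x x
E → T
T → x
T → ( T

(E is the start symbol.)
Yes, E is left-recursive

E → E ( x: LEFT RECURSIVE (starts with E)
E → E (: LEFT RECURSIVE (starts with E)
E → x x: starts with x
E → T: starts with T
T → x: starts with x
T → ( T: starts with '('

The grammar has direct left recursion on: E.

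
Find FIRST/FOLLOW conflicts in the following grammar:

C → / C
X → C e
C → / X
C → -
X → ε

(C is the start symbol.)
No FIRST/FOLLOW conflicts.

A FIRST/FOLLOW conflict occurs when a non-terminal N has a nullable alternative N → β (β ⇒* ε) and another alternative N → α with FIRST(α) ∩ FOLLOW(N) ≠ ∅: on such a lookahead the parser cannot decide between expanding α and letting N vanish via β.

Nullable non-terminals: X.
FIRST sets used below: FIRST(C) = { '-', '/' }

X: nullable alternative(s) X → ε; FOLLOW(X) = { $, 'e' }
  X → C e: FIRST \ {ε} = { '-', '/' } — disjoint from FOLLOW(X)
  X → ε: FIRST \ {ε} = { } — this is the only nullable alternative, skip

C has no nullable alternative, so no FIRST/FOLLOW check is needed there.

No FIRST/FOLLOW conflicts found.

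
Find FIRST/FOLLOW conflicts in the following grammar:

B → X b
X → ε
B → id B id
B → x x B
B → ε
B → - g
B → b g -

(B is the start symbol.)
Yes. B → id B id with FOLLOW(B) on { 'id' }

A FIRST/FOLLOW conflict occurs when a non-terminal N has a nullable alternative N → β (β ⇒* ε) and another alternative N → α with FIRST(α) ∩ FOLLOW(N) ≠ ∅: on such a lookahead the parser cannot decide between expanding α and letting N vanish via β.

Nullable non-terminals: B, X.
FIRST sets used below: FIRST(X) = { ε }

B: nullable alternative(s) B → ε; FOLLOW(B) = { $, 'id' }
  B → X b: FIRST \ {ε} = { 'b' } — disjoint from FOLLOW(B)
  B → id B id: FIRST \ {ε} = { 'id' } — overlaps FOLLOW(B) on { 'id' }: CONFLICT
  B → x x B: FIRST \ {ε} = { 'x' } — disjoint from FOLLOW(B)
  B → ε: FIRST \ {ε} = { } — this is the only nullable alternative, skip
  B → - g: FIRST \ {ε} = { '-' } — disjoint from FOLLOW(B)
  B → b g -: FIRST \ {ε} = { 'b' } — disjoint from FOLLOW(B)
X has a nullable alternative but only one production, so nothing to check.

So the grammar has 1 FIRST/FOLLOW conflict (marked CONFLICT above).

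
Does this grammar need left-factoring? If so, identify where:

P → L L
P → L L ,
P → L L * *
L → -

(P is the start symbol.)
Left-factoring is needed when two productions for the same non-terminal
share a common prefix on the right-hand side.

Productions for P:
  P → L L
  P → L L ,
  P → L L * *

Found common prefix 'L L' in productions for P

Answer: Yes, P has productions with common prefix 'L L'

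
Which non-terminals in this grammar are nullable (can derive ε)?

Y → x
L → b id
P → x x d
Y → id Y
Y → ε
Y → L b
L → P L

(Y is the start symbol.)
A non-terminal is nullable if it can derive ε (the empty string): either it has an ε-production, or it has a production whose right-hand side consists entirely of nullable non-terminals.

ε-productions: Y → ε
So Y is immediately nullable.
No further non-terminal can be added: every production for the remaining non-terminals contains a terminal or a non-nullable non-terminal.
Nullable = { 'Y' }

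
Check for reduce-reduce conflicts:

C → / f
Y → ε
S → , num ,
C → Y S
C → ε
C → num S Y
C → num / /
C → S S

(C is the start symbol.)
Yes — I0: [C → .] vs [Y → .]

Augment with C' → C and build the canonical LR(0) collection (I0 = CLOSURE({[C' → . C]}), then GOTO on every symbol after a dot until no new states appear). It has 16 states:
  I0: { [C → . / f], [C → . S S], [C → . Y S], [C → . num / /], [C → . num S Y], [C → .], [C' → . C], [S → . , num ,], [Y → .] }  — shift, 2 reduces
  I1: { [S → , . num ,] }  — shift
  I2: { [C → / . f] }  — shift
  I3: { [C' → C .] }  — accept
  I4: { [C → S . S], [S → . , num ,] }  — shift
  I5: { [C → Y . S], [S → . , num ,] }  — shift
  I6: { [C → num . / /], [C → num . S Y], [S → . , num ,] }  — shift
  I7: { [C → num / . /] }  — shift
  I8: { [C → num S . Y], [Y → .] }  — reduce
  I9: { [C → num S Y .] }  — reduce
  I10: { [C → num / / .] }  — reduce
  I11: { [C → Y S .] }  — reduce
  I12: { [C → S S .] }  — reduce
  I13: { [C → / f .] }  — reduce
  I14: { [S → , num . ,] }  — shift
  I15: { [S → , num , .] }  — reduce

I0 contains complete items [C → .], [Y → .] — reduce-reduce conflict.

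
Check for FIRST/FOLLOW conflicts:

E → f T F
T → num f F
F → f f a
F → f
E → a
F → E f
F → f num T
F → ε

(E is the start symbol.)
A FIRST/FOLLOW conflict occurs when a non-terminal N has a nullable alternative N → β (β ⇒* ε) and another alternative N → α with FIRST(α) ∩ FOLLOW(N) ≠ ∅: on such a lookahead the parser cannot decide between expanding α and letting N vanish via β.

Nullable non-terminals: F.
FIRST sets used below: FIRST(E) = { 'a', 'f' }

F: nullable alternative(s) F → ε; FOLLOW(F) = { $, 'a', 'f' }
  F → f f a: FIRST \ {ε} = { 'f' } — overlaps FOLLOW(F) on { 'f' }: CONFLICT
  F → f: FIRST \ {ε} = { 'f' } — overlaps FOLLOW(F) on { 'f' }: CONFLICT
  F → E f: FIRST \ {ε} = { 'a', 'f' } — overlaps FOLLOW(F) on { 'a', 'f' }: CONFLICT
  F → f num T: FIRST \ {ε} = { 'f' } — overlaps FOLLOW(F) on { 'f' }: CONFLICT
  F → ε: FIRST \ {ε} = { } — this is the only nullable alternative, skip

E, T have no nullable alternative, so no FIRST/FOLLOW check is needed there.

So the grammar has 4 FIRST/FOLLOW conflicts (marked CONFLICT above).

Answer: Yes. F → f f a with FOLLOW(F) on { 'f' }; F → f with FOLLOW(F) on { 'f' }; F → E f with FOLLOW(F) on { 'a', 'f' }; F → f num T with FOLLOW(F) on { 'f' }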